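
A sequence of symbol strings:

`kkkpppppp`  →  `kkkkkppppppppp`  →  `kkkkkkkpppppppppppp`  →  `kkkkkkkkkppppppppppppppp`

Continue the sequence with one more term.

The n-th term is 2n-1 k's then 3n p's, where the shown terms are n = 2, 3, 4, 5.
Setting n = 6 gives 11, 18 characters in each block.

kkkkkkkkkkkpppppppppppppppppp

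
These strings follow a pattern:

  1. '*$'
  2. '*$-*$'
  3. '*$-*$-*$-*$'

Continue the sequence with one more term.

Every step duplicates the string with '-' between the halves.
Doubling *$-*$-*$-*$ with '-' between the halves:

*$-*$-*$-*$-*$-*$-*$-*$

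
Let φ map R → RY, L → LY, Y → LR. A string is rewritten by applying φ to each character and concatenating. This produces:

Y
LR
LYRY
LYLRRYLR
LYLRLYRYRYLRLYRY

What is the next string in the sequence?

Replace each of the 16 characters of LYLRLYRYRYLRLYRY in place — LY LR LY RY LY LR RY LR RY LR LY RY LY LR RY LR — and concatenate.

LYLRLYRYLYLRRYLRRYLRLYRYLYLRRYLR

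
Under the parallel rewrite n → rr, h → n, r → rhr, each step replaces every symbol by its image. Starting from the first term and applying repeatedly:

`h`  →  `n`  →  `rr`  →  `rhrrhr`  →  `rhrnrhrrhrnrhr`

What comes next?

Applying the rule to each of the 14 symbols of rhrnrhrrhrnrhr gives the pieces rhr n rhr rr rhr n rhr rhr n rhr rr rhr n rhr, which concatenate to the answer.

rhrnrhrrrrhrnrhrrhrnrhrrrrhrnrhr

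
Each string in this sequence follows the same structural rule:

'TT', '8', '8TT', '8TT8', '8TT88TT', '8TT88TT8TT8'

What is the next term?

8TT88TT8TT88TT88TT

Each term (from the third on) is the previous term followed by the one before it: term 3 = 8·TT = 8TT.
The next term joins 8TT88TT8TT8 and 8TT88TT.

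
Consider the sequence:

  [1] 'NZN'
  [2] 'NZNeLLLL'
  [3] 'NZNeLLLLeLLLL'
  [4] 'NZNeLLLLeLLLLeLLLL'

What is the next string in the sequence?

NZNeLLLLeLLLLeLLLLeLLLL

Each term is the previous one with eLLLL appended.
One more step from NZNeLLLLeLLLLeLLLL gives the answer.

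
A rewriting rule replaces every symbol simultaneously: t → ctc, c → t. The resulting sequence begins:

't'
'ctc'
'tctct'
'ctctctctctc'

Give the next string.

Apply φ to ctctctctctc symbol by symbol: c→t, t→ctc, c→t, t→ctc, c→t, t→ctc, c→t, t→ctc, c→t, t→ctc, c→t; joined: t ctc t ctc t ctc t ctc t ctc t.

tctctctctctctctctctct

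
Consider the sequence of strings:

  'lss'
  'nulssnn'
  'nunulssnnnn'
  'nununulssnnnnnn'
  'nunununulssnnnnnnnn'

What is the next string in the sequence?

Every step adds nu to the front and nn to the end of the previous string.
So the next term is nu·nunununulssnnnnnnnn·nn.

nununununulssnnnnnnnnnn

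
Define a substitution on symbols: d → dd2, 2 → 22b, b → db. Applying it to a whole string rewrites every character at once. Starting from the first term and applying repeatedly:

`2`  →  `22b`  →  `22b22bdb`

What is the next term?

22b22bdb22b22bdbdd2db

Rewriting each symbol of 22b22bdb: 2→22b, 2→22b, b→db, 2→22b, 2→22b, b→db, d→dd2, b→db, which concatenates to 22b 22b db 22b 22b db dd2 db.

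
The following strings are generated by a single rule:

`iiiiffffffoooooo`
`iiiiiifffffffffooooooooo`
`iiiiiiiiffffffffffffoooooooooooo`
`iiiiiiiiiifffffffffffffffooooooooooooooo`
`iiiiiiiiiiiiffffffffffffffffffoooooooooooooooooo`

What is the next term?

iiiiiiiiiiiiiifffffffffffffffffffffooooooooooooooooooooo

Term n consists of 2n i's, followed by 3n f's, followed by 3n o's, where the shown terms are n = 2, 3, 4, 5, 6.
At n = 7 the blocks have lengths 14, 21, 21.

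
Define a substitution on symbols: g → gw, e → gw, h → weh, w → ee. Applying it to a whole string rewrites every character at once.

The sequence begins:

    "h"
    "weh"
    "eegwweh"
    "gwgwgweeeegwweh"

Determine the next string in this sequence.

gweegweegweegwgwgwgwgweeeegwweh

φ(gwgwgweeeegwweh) expands symbol-by-symbol to gw ee gw ee gw ee gw gw gw gw gw ee ee gw weh; joining the 15 pieces gives the next term.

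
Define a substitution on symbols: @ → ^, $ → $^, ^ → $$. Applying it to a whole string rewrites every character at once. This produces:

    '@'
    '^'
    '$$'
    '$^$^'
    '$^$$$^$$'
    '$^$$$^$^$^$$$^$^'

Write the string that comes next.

Rewriting the 16 symbols of $^$$$^$^$^$$$^$^ one by one yields $^ $$ $^ $^ $^ $$ $^ $$ $^ $$ $^ $^ $^ $$ $^ $$; concatenated:

$^$$$^$^$^$$$^$$$^$$$^$^$^$$$^$$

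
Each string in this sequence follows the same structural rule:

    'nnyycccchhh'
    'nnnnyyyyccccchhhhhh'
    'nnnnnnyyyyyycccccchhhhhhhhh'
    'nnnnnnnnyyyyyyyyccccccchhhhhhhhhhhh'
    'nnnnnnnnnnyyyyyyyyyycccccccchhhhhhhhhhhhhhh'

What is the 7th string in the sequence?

nnnnnnnnnnnnnnyyyyyyyyyyyyyycccccccccchhhhhhhhhhhhhhhhhhhhh

The n-th term is 2n n's then 2n y's then n+3 c's then 3n h's (n = 1, 2, …).
At n = 7 the blocks have lengths 14, 14, 10, 21.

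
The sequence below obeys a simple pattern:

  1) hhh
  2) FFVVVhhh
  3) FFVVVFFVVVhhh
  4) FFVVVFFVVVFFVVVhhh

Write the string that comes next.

The strings grow by a fixed prefix FFVVV each time.
Applying this once more to FFVVVFFVVVFFVVVhhh:

FFVVVFFVVVFFVVVFFVVVhhh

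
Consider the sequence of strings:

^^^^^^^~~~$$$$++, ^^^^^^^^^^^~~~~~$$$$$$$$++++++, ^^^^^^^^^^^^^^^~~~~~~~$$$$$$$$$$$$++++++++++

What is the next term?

Each string has the form ^^{4n+3} ~^{2n+1} $^{4n} +^{4n-2} (n = 1, 2, …).
At n = 4 the blocks have lengths 19, 9, 16, 14.

^^^^^^^^^^^^^^^^^^^~~~~~~~~~$$$$$$$$$$$$$$$$++++++++++++++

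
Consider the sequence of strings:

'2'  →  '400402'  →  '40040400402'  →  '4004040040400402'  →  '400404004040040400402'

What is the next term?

40040400404004040040400402

Each term is the previous one with 40040 prepended.
One more step from 400404004040040400402 gives the answer.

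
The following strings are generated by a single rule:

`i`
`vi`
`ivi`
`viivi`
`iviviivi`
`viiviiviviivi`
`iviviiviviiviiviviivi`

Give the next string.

This is a Fibonacci-style word recurrence s(k) = s(k−2)·s(k−1): e.g. i·vi = ivi.
The next term joins viiviiviviivi and iviviiviviiviiviviivi.

viiviiviviiviiviviiviviiviiviviivi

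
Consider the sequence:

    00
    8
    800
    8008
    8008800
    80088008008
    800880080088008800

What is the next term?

From term 3 onward, concatenate the last term with the second-to-last: 8·00 = 800, 800·8 = 8008, …
So term 8 is 800880080088008800·80088008008.

80088008008800880080088008008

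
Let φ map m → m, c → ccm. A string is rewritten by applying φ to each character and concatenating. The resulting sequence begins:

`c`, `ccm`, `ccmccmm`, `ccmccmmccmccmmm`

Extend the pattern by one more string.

φ(ccmccmmccmccmmm) expands symbol-by-symbol to ccm ccm m ccm ccm m m ccm ccm m ccm ccm m m m; joining the 15 pieces gives the next term.

ccmccmmccmccmmmccmccmmccmccmmmm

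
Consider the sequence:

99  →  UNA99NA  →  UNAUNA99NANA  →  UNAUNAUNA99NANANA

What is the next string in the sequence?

Each term wraps the previous one in UNA on the left and NA on the right.
So the next term is UNA·UNAUNAUNA99NANANA·NA.

UNAUNAUNAUNA99NANANANA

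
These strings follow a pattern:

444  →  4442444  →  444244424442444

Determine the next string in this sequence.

4442444244424442444244424442444

s(k+1) = s(k)·2·s(k) — each term doubles the last with '2' between the halves.
So the next term is two copies of 444244424442444 with '2' between the halves.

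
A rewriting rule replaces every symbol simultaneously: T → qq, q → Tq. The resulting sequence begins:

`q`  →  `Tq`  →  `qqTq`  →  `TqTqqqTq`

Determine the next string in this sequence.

qqTqqqTqTqTqqqTq

Rewriting each symbol of TqTqqqTq: T→qq, q→Tq, T→qq, q→Tq, q→Tq, q→Tq, T→qq, q→Tq, which concatenates to qq Tq qq Tq Tq Tq qq Tq.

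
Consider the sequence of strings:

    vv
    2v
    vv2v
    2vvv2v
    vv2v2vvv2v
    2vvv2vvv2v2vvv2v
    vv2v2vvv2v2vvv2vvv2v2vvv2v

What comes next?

2vvv2vvv2v2vvv2vvv2v2vvv2v2vvv2vvv2v2vvv2v

This is a Fibonacci-style word recurrence s(k) = s(k−2)·s(k−1): e.g. vv·2v = vv2v.
So term 8 is 2vvv2vvv2v2vvv2v·vv2v2vvv2v2vvv2vvv2v2vvv2v.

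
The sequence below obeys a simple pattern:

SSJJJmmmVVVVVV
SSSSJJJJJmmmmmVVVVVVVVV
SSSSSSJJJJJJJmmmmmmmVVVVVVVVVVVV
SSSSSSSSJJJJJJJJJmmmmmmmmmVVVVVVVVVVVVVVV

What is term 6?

Each string has the form S^{2n} J^{2n+1} m^{2n+1} V^{3n+3} (n = 1, 2, …).
For term 6, n = 6, so the run lengths are 12, 13, 13, 21.

SSSSSSSSSSSSJJJJJJJJJJJJJmmmmmmmmmmmmmVVVVVVVVVVVVVVVVVVVVV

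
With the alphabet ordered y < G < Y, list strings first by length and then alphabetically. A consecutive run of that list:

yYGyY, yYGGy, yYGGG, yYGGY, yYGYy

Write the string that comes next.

yYGYG

The successor of yYGYy increments the rightmost position that isn't already Y and resets every position after it to y.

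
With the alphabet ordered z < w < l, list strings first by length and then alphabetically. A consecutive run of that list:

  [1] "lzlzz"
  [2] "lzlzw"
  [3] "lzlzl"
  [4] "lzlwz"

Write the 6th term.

lzlwl

Continuing the enumeration 2 steps past lzlwz: lzlwz → lzlww → (answer).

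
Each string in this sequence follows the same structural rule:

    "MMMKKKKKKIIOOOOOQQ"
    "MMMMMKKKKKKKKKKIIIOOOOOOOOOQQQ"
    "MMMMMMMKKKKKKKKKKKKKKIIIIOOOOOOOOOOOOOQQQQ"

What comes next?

Reading off run lengths: M runs 3, 5, 7; K runs 6, 10, 14; I runs 2, 3, 4; O runs 5, 9, 13; Q runs 2, 3, 4 — each is linear in n (n = 1, 2, …).
At n = 4 the blocks have lengths 9, 18, 5, 17, 5.

MMMMMMMMMKKKKKKKKKKKKKKKKKKIIIIIOOOOOOOOOOOOOOOOOQQQQQ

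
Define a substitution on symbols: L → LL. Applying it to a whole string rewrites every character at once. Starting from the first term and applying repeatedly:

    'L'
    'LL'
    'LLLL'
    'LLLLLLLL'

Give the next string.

Rewriting each symbol of LLLLLLLL: L→LL, L→LL, L→LL, L→LL, L→LL, L→LL, L→LL, L→LL, which concatenates to LL LL LL LL LL LL LL LL.

LLLLLLLLLLLLLLLL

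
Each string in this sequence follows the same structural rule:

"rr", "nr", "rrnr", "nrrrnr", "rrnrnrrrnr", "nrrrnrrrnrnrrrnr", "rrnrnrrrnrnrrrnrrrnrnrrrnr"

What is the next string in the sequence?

nrrrnrrrnrnrrrnrrrnrnrrrnrnrrrnrrrnrnrrrnr

From term 3 onward, concatenate the second-to-last term with the last: rr·nr = rrnr, nr·rrnr = nrrrnr, …
So term 8 is nrrrnrrrnrnrrrnr·rrnrnrrrnrnrrrnrrrnrnrrrnr.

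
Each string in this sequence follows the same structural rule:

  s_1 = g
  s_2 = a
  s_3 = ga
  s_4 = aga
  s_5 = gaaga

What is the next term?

agagaaga

Each term (from the third on) is the two preceding terms concatenated in order: term 3 = g·a = ga.
So term 6 is aga·gaaga.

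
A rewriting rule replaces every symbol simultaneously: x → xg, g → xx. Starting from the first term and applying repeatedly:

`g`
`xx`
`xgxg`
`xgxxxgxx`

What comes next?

Rewriting each symbol of xgxxxgxx: x→xg, g→xx, x→xg, x→xg, x→xg, g→xx, x→xg, x→xg, which concatenates to xg xx xg xg xg xx xg xg.

xgxxxgxgxgxxxgxg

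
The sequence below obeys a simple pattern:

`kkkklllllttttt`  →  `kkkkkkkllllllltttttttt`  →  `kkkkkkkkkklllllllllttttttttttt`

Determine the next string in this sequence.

kkkkkkkkkkkkkllllllllllltttttttttttttt

Each string has the form k^{3n+1} l^{2n+3} t^{3n+2} (n = 1, 2, …).
At n = 4 the blocks have lengths 13, 11, 14.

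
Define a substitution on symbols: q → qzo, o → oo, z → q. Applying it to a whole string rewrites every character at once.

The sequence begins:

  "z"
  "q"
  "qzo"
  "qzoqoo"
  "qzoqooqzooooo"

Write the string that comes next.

Rewriting the 13 symbols of qzoqooqzooooo one by one yields qzo q oo qzo oo oo qzo q oo oo oo oo oo; concatenated:

qzoqooqzoooooqzoqoooooooooo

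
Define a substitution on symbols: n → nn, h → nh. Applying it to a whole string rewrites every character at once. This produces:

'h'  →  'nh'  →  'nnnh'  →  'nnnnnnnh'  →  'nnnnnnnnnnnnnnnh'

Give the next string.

Replace each of the 16 characters of nnnnnnnnnnnnnnnh in place — nn nn nn nn nn nn nn nn nn nn nn nn nn nn nn nh — and concatenate.

nnnnnnnnnnnnnnnnnnnnnnnnnnnnnnnh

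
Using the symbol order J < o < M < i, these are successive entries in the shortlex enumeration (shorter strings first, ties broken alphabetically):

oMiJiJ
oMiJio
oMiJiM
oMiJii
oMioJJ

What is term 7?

Stepping forward 2 times from oMioJJ: oMioJJ → oMioJo, then the target.

oMioJM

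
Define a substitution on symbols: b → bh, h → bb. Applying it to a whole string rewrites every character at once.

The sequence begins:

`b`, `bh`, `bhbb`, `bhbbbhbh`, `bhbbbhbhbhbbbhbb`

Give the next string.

Rewriting the 16 symbols of bhbbbhbhbhbbbhbb one by one yields bh bb bh bh bh bb bh bb bh bb bh bh bh bb bh bh; concatenated:

bhbbbhbhbhbbbhbbbhbbbhbhbhbbbhbh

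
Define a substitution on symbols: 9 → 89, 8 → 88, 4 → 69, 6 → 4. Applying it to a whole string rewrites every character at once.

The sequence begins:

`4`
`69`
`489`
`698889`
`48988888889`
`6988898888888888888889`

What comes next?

Rewriting the 22 symbols of 6988898888888888888889 one by one yields 4 89 88 88 88 89 88 88 88 88 88 88 88 88 88 88 88 88 88 88 88 89; concatenated:

4898888888988888888888888888888888888888889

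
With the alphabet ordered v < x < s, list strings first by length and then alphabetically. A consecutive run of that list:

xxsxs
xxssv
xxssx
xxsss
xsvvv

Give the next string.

Find the rightmost character of xsvvv below s, bump it to the next letter, and reset everything to its right to v.

xsvvx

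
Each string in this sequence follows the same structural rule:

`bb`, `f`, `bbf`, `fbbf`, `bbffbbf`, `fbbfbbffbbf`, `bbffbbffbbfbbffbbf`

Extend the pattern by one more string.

fbbfbbffbbfbbffbbffbbfbbffbbf

From term 3 onward, concatenate the second-to-last term with the last: bb·f = bbf, f·bbf = fbbf, …
The next term joins fbbfbbffbbf and bbffbbffbbfbbffbbf.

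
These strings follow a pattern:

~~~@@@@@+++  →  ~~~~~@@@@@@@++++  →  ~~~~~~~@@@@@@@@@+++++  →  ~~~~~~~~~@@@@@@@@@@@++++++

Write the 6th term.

Each string has the form ~^{2n+1} @^{2n+3} +^{n+2} (n = 1, 2, …).
At n = 6 the blocks have lengths 13, 15, 8.

~~~~~~~~~~~~~@@@@@@@@@@@@@@@++++++++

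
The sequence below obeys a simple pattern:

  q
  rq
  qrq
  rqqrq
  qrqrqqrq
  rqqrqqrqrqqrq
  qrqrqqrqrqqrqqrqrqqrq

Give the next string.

This is a Fibonacci-style word recurrence s(k) = s(k−2)·s(k−1): e.g. q·rq = qrq.
Continuing: rqqrqqrqrqqrq · qrqrqqrqrqqrqqrqrqqrq gives term 8.

rqqrqqrqrqqrqqrqrqqrqrqqrqqrqrqqrq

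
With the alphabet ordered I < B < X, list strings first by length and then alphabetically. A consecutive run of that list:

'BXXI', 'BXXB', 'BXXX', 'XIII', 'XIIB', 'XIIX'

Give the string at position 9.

XIBX

Advancing 3 positions from XIIX through XIIX → XIBI → XIBB reaches term 9.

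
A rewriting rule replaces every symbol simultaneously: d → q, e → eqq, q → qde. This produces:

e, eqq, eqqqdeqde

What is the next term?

eqqqdeqdeqdeqeqqqdeqeqq

Rewriting each symbol of eqqqdeqde: e→eqq, q→qde, q→qde, q→qde, d→q, e→eqq, q→qde, d→q, e→eqq, which concatenates to eqq qde qde qde q eqq qde q eqq.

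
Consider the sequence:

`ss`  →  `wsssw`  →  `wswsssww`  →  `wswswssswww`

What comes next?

s(k+1) = ws·s(k)·w, so each term gains ws as a prefix and w as a suffix.
Applying this once more to wswswssswww:

wswswswssswwww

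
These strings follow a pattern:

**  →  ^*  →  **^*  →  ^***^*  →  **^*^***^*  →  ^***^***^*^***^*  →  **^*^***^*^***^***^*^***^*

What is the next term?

^***^***^*^***^***^*^***^*^***^***^*^***^*

This is a Fibonacci-style word recurrence s(k) = s(k−2)·s(k−1): e.g. **·^* = **^*.
The next term joins ^***^***^*^***^* and **^*^***^*^***^***^*^***^*.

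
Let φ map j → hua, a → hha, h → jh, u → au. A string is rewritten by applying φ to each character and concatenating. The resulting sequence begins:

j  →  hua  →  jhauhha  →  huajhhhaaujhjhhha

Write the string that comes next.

jhauhhahuajhjhjhhhahhaauhuajhhuajhjhjhhha

Applying the rule to each of the 17 symbols of huajhhhaaujhjhhha gives the pieces jh au hha hua jh jh jh hha hha au hua jh hua jh jh jh hha, which concatenate to the answer.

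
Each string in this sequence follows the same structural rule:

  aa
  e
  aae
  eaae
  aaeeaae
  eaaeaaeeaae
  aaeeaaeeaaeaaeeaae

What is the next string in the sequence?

From term 3 onward, concatenate the second-to-last term with the last: aa·e = aae, e·aae = eaae, …
Continuing: eaaeaaeeaae · aaeeaaeeaaeaaeeaae gives term 8.

eaaeaaeeaaeaaeeaaeeaaeaaeeaae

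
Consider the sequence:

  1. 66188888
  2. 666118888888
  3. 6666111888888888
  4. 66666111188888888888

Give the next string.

Reading off run lengths: 6 runs 2, 3, 4, 5; 1 runs 1, 2, 3, 4; 8 runs 5, 7, 9, 11 — each is linear in n, where the shown terms are n = 2, 3, 4, 5.
For the next term, n = 6, so the run lengths are 6, 5, 13.

666666111118888888888888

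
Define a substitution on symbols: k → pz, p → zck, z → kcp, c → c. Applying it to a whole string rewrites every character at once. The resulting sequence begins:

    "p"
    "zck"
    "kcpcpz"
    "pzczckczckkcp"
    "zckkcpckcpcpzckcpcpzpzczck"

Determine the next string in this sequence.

Applying the rule to each of the 26 symbols of zckkcpckcpcpzckcpcpzpzczck gives the pieces kcp c pz pz c zck c pz c zck c zck kcp c pz c zck c zck kcp zck kcp c kcp c pz, which concatenate to the answer.

kcpcpzpzczckcpzczckczckkcpcpzczckczckkcpzckkcpckcpcpz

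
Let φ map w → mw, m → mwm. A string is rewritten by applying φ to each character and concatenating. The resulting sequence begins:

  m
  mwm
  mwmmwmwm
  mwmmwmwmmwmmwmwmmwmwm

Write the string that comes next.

mwmmwmwmmwmmwmwmmwmwmmwmmwmwmmwmmwmwmmwmwmmwmmwmwmmwmwm

Replace each of the 21 characters of mwmmwmwmmwmmwmwmmwmwm in place — mwm mw mwm mwm mw mwm mw mwm mwm mw mwm mwm mw mwm mw mwm mwm mw mwm mw mwm — and concatenate.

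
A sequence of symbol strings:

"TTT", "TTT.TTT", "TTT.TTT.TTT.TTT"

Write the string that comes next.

Every step duplicates the string with '.' between the halves.
So the next term is two copies of TTT.TTT.TTT.TTT with '.' between the halves.

TTT.TTT.TTT.TTT.TTT.TTT.TTT.TTT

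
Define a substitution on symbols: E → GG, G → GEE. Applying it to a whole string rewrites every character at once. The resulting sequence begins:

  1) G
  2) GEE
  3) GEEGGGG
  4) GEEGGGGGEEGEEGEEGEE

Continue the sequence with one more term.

GEEGGGGGEEGEEGEEGEEGEEGGGGGEEGGGGGEEGGGGGEEGGGG

φ(GEEGGGGGEEGEEGEEGEE) expands symbol-by-symbol to GEE GG GG GEE GEE GEE GEE GEE GG GG GEE GG GG GEE GG GG GEE GG GG; joining the 19 pieces gives the next term.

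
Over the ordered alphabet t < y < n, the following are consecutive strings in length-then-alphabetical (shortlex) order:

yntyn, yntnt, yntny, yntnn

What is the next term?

Find the rightmost character of yntnn below n, bump it to the next letter, and reset everything to its right to t.

ynytt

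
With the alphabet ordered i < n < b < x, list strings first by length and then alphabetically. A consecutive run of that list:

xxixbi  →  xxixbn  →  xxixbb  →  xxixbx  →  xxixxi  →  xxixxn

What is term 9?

xxniii

Stepping forward 3 times from xxixxn: xxixxn → xxixxb → xxixxx, then the target.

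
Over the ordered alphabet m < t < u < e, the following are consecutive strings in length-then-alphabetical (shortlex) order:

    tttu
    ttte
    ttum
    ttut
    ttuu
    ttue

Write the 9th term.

tteu

Stepping forward 3 times from ttue: ttue → ttem → ttet, then the target.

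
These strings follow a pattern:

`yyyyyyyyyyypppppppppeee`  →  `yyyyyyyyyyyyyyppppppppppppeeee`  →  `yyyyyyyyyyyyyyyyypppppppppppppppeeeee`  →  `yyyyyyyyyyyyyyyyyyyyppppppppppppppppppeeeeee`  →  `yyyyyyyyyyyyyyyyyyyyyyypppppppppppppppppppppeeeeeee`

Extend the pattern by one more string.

yyyyyyyyyyyyyyyyyyyyyyyyyyppppppppppppppppppppppppeeeeeeee

Each string has the form y^{3n+2} p^{3n} e^{n}, where the shown terms are n = 3, 4, 5, 6, 7.
At n = 8 the blocks have lengths 26, 24, 8.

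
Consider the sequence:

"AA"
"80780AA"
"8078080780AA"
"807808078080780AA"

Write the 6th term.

8078080780807808078080780AA

The strings grow by a fixed prefix 80780 each time.
From 807808078080780AA, 2 further steps: 807808078080780AA → 80780807808078080780AA → (answer).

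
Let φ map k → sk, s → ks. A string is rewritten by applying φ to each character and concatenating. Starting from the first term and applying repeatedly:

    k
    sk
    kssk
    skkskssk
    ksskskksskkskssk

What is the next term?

φ(ksskskksskkskssk) expands symbol-by-symbol to sk ks ks sk ks sk sk ks ks sk sk ks sk ks ks sk; joining the 16 pieces gives the next term.

skksksskksskskksksskskksskkskssk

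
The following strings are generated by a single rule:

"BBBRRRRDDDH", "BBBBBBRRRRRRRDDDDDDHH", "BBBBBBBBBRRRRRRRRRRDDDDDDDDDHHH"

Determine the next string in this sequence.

Reading off run lengths: B runs 3, 6, 9; R runs 4, 7, 10; D runs 3, 6, 9; H runs 1, 2, 3 — each is linear in n (n = 1, 2, …).
At n = 4 the blocks have lengths 12, 13, 12, 4.

BBBBBBBBBBBBRRRRRRRRRRRRRDDDDDDDDDDDDHHHH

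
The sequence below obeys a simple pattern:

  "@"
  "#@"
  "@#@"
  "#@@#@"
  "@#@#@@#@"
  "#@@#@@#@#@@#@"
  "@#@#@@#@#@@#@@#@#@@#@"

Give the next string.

This is a Fibonacci-style word recurrence s(k) = s(k−2)·s(k−1): e.g. @·#@ = @#@.
The next term joins #@@#@@#@#@@#@ and @#@#@@#@#@@#@@#@#@@#@.

#@@#@@#@#@@#@@#@#@@#@#@@#@@#@#@@#@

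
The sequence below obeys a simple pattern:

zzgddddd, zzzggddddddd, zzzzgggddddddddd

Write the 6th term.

zzzzzzzggggggddddddddddddddd

Each string has the form z^{n} g^{n-1} d^{2n+1}, where the shown terms are n = 2, 3, 4.
Setting n = 7 gives 7, 6, 15 characters in each block.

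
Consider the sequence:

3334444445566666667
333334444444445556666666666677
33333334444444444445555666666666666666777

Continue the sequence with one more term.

3333333334444444444444445555566666666666666666667777

The n-th term is 2n-1 3's then 3n 4's then n 5's then 4n-1 6's then n-1 7's, where the shown terms are n = 2, 3, 4.
At n = 5 the blocks have lengths 9, 15, 5, 19, 4.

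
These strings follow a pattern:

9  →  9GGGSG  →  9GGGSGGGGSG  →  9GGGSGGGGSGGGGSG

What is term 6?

9GGGSGGGGSGGGGSGGGGSGGGGSG

Each term is the previous one with GGGSG appended.
From 9GGGSGGGGSGGGGSG, 2 further steps: 9GGGSGGGGSGGGGSG → 9GGGSGGGGSGGGGSGGGGSG → (answer).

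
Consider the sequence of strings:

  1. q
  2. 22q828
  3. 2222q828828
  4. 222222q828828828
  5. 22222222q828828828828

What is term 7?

222222222222q828828828828828828

Each term wraps the previous one in 22 on the left and 828 on the right.
From 22222222q828828828828, 2 further steps: 22222222q828828828828 → 2222222222q828828828828828 → (answer).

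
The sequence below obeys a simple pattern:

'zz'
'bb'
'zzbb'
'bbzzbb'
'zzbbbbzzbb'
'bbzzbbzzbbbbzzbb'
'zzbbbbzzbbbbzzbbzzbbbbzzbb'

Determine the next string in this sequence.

bbzzbbzzbbbbzzbbzzbbbbzzbbbbzzbbzzbbbbzzbb

From term 3 onward, concatenate the second-to-last term with the last: zz·bb = zzbb, bb·zzbb = bbzzbb, …
Continuing: bbzzbbzzbbbbzzbb · zzbbbbzzbbbbzzbbzzbbbbzzbb gives term 8.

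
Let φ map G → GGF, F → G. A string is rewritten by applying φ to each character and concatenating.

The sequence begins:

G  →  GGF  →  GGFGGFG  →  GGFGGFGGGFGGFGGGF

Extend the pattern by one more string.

GGFGGFGGGFGGFGGGFGGFGGFGGGFGGFGGGFGGFGGFG

Applying the rule to each of the 17 symbols of GGFGGFGGGFGGFGGGF gives the pieces GGF GGF G GGF GGF G GGF GGF GGF G GGF GGF G GGF GGF GGF G, which concatenate to the answer.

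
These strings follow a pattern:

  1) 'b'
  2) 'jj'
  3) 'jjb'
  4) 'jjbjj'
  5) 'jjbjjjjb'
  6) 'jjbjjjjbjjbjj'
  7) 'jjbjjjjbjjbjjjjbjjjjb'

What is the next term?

From term 3 onward, concatenate the last term with the second-to-last: jj·b = jjb, jjb·jj = jjbjj, …
Continuing: jjbjjjjbjjbjjjjbjjjjb · jjbjjjjbjjbjj gives term 8.

jjbjjjjbjjbjjjjbjjjjbjjbjjjjbjjbjj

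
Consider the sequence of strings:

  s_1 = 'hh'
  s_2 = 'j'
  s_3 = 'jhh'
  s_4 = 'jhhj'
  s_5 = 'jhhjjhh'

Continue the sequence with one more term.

jhhjjhhjhhj

From term 3 onward, concatenate the last term with the second-to-last: j·hh = jhh, jhh·j = jhhj, …
The next term joins jhhjjhh and jhhj.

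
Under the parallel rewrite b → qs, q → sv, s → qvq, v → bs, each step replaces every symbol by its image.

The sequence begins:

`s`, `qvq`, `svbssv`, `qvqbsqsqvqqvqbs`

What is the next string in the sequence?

svbssvqsqvqsvqvqsvbssvsvbssvqsqvq

Replace each of the 15 characters of qvqbsqsqvqqvqbs in place — sv bs sv qs qvq sv qvq sv bs sv sv bs sv qs qvq — and concatenate.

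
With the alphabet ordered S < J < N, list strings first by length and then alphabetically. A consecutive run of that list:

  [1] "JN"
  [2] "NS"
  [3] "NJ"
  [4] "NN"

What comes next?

SSS

After NN the length-2 strings are exhausted; the first length-3 string is 3 copies of S.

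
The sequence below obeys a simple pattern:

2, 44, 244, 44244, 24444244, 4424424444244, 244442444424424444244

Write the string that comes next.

4424424444244244442444424424444244

From term 3 onward, concatenate the second-to-last term with the last: 2·44 = 244, 44·244 = 44244, …
The next term joins 4424424444244 and 244442444424424444244.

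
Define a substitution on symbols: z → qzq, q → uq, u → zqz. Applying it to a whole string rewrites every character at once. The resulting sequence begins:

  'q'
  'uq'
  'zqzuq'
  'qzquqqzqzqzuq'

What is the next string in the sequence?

Rewriting the 13 symbols of qzquqqzqzqzuq one by one yields uq qzq uq zqz uq uq qzq uq qzq uq qzq zqz uq; concatenated:

uqqzquqzqzuquqqzquqqzquqqzqzqzuq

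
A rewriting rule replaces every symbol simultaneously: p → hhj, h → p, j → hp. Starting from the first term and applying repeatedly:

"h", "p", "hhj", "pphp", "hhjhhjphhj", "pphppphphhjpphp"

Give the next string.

Replace each of the 15 characters of pphppphphhjpphp in place — hhj hhj p hhj hhj hhj p hhj p p hp hhj hhj p hhj — and concatenate.

hhjhhjphhjhhjhhjphhjpphphhjhhjphhj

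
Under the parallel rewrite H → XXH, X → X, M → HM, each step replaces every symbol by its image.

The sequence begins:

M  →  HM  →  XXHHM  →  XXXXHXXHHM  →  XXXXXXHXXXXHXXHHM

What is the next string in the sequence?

XXXXXXXXHXXXXXXHXXXXHXXHHM

φ(XXXXXXHXXXXHXXHHM) expands symbol-by-symbol to X X X X X X XXH X X X X XXH X X XXH XXH HM; joining the 17 pieces gives the next term.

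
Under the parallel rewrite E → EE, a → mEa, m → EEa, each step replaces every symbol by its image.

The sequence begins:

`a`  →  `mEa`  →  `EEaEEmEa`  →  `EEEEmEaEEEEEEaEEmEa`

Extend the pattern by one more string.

Replace each of the 19 characters of EEEEmEaEEEEEEaEEmEa in place — EE EE EE EE EEa EE mEa EE EE EE EE EE EE mEa EE EE EEa EE mEa — and concatenate.

EEEEEEEEEEaEEmEaEEEEEEEEEEEEmEaEEEEEEaEEmEa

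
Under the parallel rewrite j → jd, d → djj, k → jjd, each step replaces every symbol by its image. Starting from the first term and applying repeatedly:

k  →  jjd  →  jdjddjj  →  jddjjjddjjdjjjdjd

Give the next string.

φ(jddjjjddjjdjjjdjd) expands symbol-by-symbol to jd djj djj jd jd jd djj djj jd jd djj jd jd jd djj jd djj; joining the 17 pieces gives the next term.

jddjjdjjjdjdjddjjdjjjdjddjjjdjdjddjjjddjj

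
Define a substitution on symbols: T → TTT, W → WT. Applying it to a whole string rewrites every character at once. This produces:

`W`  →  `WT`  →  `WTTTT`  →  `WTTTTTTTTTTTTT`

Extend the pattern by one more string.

Rewriting the 14 symbols of WTTTTTTTTTTTTT one by one yields WT TTT TTT TTT TTT TTT TTT TTT TTT TTT TTT TTT TTT TTT; concatenated:

WTTTTTTTTTTTTTTTTTTTTTTTTTTTTTTTTTTTTTTTT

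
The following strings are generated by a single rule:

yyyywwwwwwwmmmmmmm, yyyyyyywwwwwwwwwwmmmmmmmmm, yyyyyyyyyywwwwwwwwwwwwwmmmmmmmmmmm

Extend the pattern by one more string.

yyyyyyyyyyyyywwwwwwwwwwwwwwwwmmmmmmmmmmmmm

The n-th term is 3n-2 y's then 3n+1 w's then 2n+3 m's, where the shown terms are n = 2, 3, 4.
At n = 5 the blocks have lengths 13, 16, 13.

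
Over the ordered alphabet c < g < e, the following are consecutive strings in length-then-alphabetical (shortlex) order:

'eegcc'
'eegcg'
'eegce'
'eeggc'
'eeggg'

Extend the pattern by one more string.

eegge

Find the rightmost character of eeggg below e, bump it to the next letter, and reset everything to its right to c.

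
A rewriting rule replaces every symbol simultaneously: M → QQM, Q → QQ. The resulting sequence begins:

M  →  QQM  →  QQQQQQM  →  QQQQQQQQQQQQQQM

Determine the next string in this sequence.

Rewriting the 15 symbols of QQQQQQQQQQQQQQM one by one yields QQ QQ QQ QQ QQ QQ QQ QQ QQ QQ QQ QQ QQ QQ QQM; concatenated:

QQQQQQQQQQQQQQQQQQQQQQQQQQQQQQM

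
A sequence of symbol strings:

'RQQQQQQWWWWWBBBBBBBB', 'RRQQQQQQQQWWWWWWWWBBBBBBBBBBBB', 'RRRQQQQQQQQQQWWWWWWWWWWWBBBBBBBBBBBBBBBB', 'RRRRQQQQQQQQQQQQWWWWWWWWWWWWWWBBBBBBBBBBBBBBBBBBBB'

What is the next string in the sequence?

The n-th term is n-1 R's then 2n+2 Q's then 3n-1 W's then 4n B's, where the shown terms are n = 2, 3, 4, 5.
For the next term, n = 6, so the run lengths are 5, 14, 17, 24.

RRRRRQQQQQQQQQQQQQQWWWWWWWWWWWWWWWWWBBBBBBBBBBBBBBBBBBBBBBBB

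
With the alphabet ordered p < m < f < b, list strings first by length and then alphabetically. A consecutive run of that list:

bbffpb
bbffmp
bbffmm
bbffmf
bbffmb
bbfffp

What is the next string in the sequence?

bbfffm

Treat bbfffp as a base-4 numeral over the given alphabet and add one, carrying through any trailing b's.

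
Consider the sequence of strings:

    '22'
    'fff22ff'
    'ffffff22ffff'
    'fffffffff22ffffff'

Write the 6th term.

fffffffffffffff22ffffffffff

Each term wraps the previous one in fff on the left and ff on the right.
From fffffffff22ffffff, 2 further steps: fffffffff22ffffff → ffffffffffff22ffffffff → (answer).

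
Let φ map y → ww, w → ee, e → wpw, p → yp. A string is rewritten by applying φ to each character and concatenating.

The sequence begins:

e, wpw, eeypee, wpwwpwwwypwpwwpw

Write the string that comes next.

eeypeeeeypeeeeeewwypeeypeeeeypee

Replace each of the 16 characters of wpwwpwwwypwpwwpw in place — ee yp ee ee yp ee ee ee ww yp ee yp ee ee yp ee — and concatenate.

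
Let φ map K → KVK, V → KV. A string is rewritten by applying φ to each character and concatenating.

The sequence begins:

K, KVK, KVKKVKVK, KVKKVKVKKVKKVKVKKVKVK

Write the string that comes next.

Applying the rule to each of the 21 symbols of KVKKVKVKKVKKVKVKKVKVK gives the pieces KVK KV KVK KVK KV KVK KV KVK KVK KV KVK KVK KV KVK KV KVK KVK KV KVK KV KVK, which concatenate to the answer.

KVKKVKVKKVKKVKVKKVKVKKVKKVKVKKVKKVKVKKVKVKKVKKVKVKKVKVK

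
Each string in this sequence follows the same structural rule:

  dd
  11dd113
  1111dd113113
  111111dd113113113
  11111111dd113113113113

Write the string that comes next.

Every step adds 11 to the front and 113 to the end of the previous string.
So the next term is 11·11111111dd113113113113·113.

1111111111dd113113113113113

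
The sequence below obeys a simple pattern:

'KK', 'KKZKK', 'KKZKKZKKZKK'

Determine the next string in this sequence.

s(k+1) = s(k)·Z·s(k) — each term doubles the last with 'Z' between the halves.
So the next term is two copies of KKZKKZKKZKK with 'Z' between the halves.

KKZKKZKKZKKZKKZKKZKKZKK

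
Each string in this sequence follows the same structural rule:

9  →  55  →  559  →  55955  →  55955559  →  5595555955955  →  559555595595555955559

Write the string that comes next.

Each term (from the third on) is the previous term followed by the one before it: term 3 = 55·9 = 559.
The next term joins 559555595595555955559 and 5595555955955.

5595555955955559555595595555955955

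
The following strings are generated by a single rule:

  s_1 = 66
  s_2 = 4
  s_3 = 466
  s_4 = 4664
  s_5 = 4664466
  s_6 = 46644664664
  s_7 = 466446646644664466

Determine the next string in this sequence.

46644664664466446646644664664

Each term (from the third on) is the previous term followed by the one before it: term 3 = 4·66 = 466.
So term 8 is 466446646644664466·46644664664.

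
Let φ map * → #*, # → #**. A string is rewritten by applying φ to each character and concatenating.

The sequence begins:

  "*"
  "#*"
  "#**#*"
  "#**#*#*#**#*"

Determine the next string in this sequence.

#**#*#*#**#*#**#*#**#*#*#**#*

Rewriting each symbol of #**#*#*#**#*: #→#**, *→#*, *→#*, #→#**, *→#*, #→#**, *→#*, #→#**, *→#*, *→#*, #→#**, *→#*, which concatenates to #** #* #* #** #* #** #* #** #* #* #** #*.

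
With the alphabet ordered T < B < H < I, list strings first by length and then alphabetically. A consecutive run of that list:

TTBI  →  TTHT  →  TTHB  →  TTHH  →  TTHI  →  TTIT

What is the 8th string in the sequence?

TTIH

Advancing 2 positions from TTIT through TTIT → TTIB reaches term 8.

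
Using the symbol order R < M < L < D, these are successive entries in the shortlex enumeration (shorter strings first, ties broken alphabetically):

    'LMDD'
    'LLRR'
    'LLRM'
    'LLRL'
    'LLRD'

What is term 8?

Stepping forward 3 times from LLRD: LLRD → LLMR → LLMM, then the target.

LLML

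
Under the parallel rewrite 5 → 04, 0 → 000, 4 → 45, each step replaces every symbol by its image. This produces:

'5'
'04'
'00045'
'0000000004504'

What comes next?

000000000000000000000000000450400045

Replace each of the 13 characters of 0000000004504 in place — 000 000 000 000 000 000 000 000 000 45 04 000 45 — and concatenate.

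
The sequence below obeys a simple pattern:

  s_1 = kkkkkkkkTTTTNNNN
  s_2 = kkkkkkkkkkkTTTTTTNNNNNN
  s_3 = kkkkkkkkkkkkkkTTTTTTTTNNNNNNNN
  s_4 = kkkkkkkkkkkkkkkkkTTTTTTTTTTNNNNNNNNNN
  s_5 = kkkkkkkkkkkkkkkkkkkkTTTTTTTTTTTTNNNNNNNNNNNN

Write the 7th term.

kkkkkkkkkkkkkkkkkkkkkkkkkkTTTTTTTTTTTTTTTTNNNNNNNNNNNNNNNN

Term n consists of 3n+2 k's, followed by 2n T's, followed by 2n N's, where the shown terms are n = 2, 3, 4, 5, 6.
At n = 8 the blocks have lengths 26, 16, 16.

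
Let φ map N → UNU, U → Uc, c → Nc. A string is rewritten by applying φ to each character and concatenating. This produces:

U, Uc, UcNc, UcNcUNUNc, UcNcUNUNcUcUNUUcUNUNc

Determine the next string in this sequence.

Applying the rule to each of the 21 symbols of UcNcUNUNcUcUNUUcUNUNc gives the pieces Uc Nc UNU Nc Uc UNU Uc UNU Nc Uc Nc Uc UNU Uc Uc Nc Uc UNU Uc UNU Nc, which concatenate to the answer.

UcNcUNUNcUcUNUUcUNUNcUcNcUcUNUUcUcNcUcUNUUcUNUNc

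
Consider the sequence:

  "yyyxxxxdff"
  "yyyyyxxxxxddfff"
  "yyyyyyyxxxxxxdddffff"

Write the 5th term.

yyyyyyyyyyyxxxxxxxxdddddffffff

Reading off run lengths: y runs 3, 5, 7; x runs 4, 5, 6; d runs 1, 2, 3; f runs 2, 3, 4 — each is linear in n, where the shown terms are n = 2, 3, 4.
For term 5, n = 6, so the run lengths are 11, 8, 5, 6.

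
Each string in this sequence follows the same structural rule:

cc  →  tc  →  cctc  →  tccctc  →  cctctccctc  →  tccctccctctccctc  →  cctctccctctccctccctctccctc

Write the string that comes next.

tccctccctctccctccctctccctctccctccctctccctc

From term 3 onward, concatenate the second-to-last term with the last: cc·tc = cctc, tc·cctc = tccctc, …
So term 8 is tccctccctctccctc·cctctccctctccctccctctccctc.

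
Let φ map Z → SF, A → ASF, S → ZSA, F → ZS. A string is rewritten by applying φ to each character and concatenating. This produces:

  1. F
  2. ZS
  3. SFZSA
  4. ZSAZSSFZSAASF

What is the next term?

SFZSAASFSFZSAZSAZSSFZSAASFASFZSAZS

φ(ZSAZSSFZSAASF) expands symbol-by-symbol to SF ZSA ASF SF ZSA ZSA ZS SF ZSA ASF ASF ZSA ZS; joining the 13 pieces gives the next term.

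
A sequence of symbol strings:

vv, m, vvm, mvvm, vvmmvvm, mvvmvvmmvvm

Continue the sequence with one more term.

vvmmvvmmvvmvvmmvvm

Each term (from the third on) is the two preceding terms concatenated in order: term 3 = vv·m = vvm.
So term 7 is vvmmvvm·mvvmvvmmvvm.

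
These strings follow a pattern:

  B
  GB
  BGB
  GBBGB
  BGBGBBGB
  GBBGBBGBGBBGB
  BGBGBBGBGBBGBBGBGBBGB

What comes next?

GBBGBBGBGBBGBBGBGBBGBGBBGBBGBGBBGB

This is a Fibonacci-style word recurrence s(k) = s(k−2)·s(k−1): e.g. B·GB = BGB.
Continuing: GBBGBBGBGBBGB · BGBGBBGBGBBGBBGBGBBGB gives term 8.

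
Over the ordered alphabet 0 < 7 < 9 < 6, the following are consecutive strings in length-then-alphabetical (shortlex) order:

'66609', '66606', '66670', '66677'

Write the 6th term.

66676

Advancing 2 positions from 66677 through 66677 → 66679 reaches term 6.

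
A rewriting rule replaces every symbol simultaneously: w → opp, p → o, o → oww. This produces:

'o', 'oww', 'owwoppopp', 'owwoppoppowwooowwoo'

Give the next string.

owwoppoppowwooowwooowwoppoppowwowwowwoppoppowwoww

φ(owwoppoppowwooowwoo) expands symbol-by-symbol to oww opp opp oww o o oww o o oww opp opp oww oww oww opp opp oww oww; joining the 19 pieces gives the next term.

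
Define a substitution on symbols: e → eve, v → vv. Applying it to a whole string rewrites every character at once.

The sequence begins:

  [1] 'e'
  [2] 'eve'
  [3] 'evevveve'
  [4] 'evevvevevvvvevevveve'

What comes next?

Rewriting the 20 symbols of evevvevevvvvevevveve one by one yields eve vv eve vv vv eve vv eve vv vv vv vv eve vv eve vv vv eve vv eve; concatenated:

evevvevevvvvevevvevevvvvvvvvevevvevevvvvevevveve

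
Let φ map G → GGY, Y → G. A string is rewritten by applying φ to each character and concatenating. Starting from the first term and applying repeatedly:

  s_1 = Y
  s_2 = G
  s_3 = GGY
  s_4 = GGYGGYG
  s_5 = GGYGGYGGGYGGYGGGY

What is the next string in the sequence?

Rewriting the 17 symbols of GGYGGYGGGYGGYGGGY one by one yields GGY GGY G GGY GGY G GGY GGY GGY G GGY GGY G GGY GGY GGY G; concatenated:

GGYGGYGGGYGGYGGGYGGYGGYGGGYGGYGGGYGGYGGYG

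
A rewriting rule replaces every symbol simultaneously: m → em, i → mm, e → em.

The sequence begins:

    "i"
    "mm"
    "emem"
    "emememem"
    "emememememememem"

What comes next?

Rewriting the 16 symbols of emememememememem one by one yields em em em em em em em em em em em em em em em em; concatenated:

emememememememememememememememem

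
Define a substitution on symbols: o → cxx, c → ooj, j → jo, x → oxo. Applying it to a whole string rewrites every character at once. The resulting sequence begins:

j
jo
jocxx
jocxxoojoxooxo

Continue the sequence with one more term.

Applying the rule to each of the 14 symbols of jocxxoojoxooxo gives the pieces jo cxx ooj oxo oxo cxx cxx jo cxx oxo cxx cxx oxo cxx, which concatenate to the answer.

jocxxoojoxooxocxxcxxjocxxoxocxxcxxoxocxx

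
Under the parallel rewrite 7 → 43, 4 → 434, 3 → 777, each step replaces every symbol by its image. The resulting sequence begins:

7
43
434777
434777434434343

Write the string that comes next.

Replace each of the 15 characters of 434777434434343 in place — 434 777 434 43 43 43 434 777 434 434 777 434 777 434 777 — and concatenate.

434777434434343434777434434777434777434777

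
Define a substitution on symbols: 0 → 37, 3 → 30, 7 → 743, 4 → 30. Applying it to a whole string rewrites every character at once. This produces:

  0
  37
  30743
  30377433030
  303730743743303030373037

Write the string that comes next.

Rewriting the 24 symbols of 303730743743303030373037 one by one yields 30 37 30 743 30 37 743 30 30 743 30 30 30 37 30 37 30 37 30 743 30 37 30 743; concatenated:

30373074330377433030743303030373037303730743303730743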